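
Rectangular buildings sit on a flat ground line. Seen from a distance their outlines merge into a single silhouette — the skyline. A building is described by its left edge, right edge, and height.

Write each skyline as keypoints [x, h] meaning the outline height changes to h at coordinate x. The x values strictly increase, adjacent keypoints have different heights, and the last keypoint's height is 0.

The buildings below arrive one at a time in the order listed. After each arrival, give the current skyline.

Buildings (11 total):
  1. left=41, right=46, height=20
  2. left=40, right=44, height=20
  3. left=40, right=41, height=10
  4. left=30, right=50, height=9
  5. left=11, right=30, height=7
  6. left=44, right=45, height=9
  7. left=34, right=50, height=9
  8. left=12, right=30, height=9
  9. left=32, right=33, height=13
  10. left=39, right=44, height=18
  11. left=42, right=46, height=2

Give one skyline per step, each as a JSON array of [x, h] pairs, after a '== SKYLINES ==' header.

== SKYLINES ==
[[41,20],[46,0]]
[[40,20],[46,0]]
[[40,20],[46,0]]
[[30,9],[40,20],[46,9],[50,0]]
[[11,7],[30,9],[40,20],[46,9],[50,0]]
[[11,7],[30,9],[40,20],[46,9],[50,0]]
[[11,7],[30,9],[40,20],[46,9],[50,0]]
[[11,7],[12,9],[40,20],[46,9],[50,0]]
[[11,7],[12,9],[32,13],[33,9],[40,20],[46,9],[50,0]]
[[11,7],[12,9],[32,13],[33,9],[39,18],[40,20],[46,9],[50,0]]
[[11,7],[12,9],[32,13],[33,9],[39,18],[40,20],[46,9],[50,0]]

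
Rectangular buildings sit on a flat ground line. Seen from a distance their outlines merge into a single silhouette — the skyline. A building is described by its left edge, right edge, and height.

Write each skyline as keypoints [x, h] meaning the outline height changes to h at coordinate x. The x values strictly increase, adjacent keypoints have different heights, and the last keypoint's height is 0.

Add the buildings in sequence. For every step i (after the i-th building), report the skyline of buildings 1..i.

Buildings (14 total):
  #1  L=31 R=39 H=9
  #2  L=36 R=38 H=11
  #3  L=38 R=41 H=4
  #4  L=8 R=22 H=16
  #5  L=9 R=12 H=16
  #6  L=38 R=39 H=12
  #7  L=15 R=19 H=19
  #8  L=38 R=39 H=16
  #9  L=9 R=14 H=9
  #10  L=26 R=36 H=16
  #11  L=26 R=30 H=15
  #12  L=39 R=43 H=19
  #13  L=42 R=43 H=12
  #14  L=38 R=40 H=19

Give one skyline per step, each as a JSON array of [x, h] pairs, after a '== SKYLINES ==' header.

== SKYLINES ==
[[31,9],[39,0]]
[[31,9],[36,11],[38,9],[39,0]]
[[31,9],[36,11],[38,9],[39,4],[41,0]]
[[8,16],[22,0],[31,9],[36,11],[38,9],[39,4],[41,0]]
[[8,16],[22,0],[31,9],[36,11],[38,9],[39,4],[41,0]]
[[8,16],[22,0],[31,9],[36,11],[38,12],[39,4],[41,0]]
[[8,16],[15,19],[19,16],[22,0],[31,9],[36,11],[38,12],[39,4],[41,0]]
[[8,16],[15,19],[19,16],[22,0],[31,9],[36,11],[38,16],[39,4],[41,0]]
[[8,16],[15,19],[19,16],[22,0],[31,9],[36,11],[38,16],[39,4],[41,0]]
[[8,16],[15,19],[19,16],[22,0],[26,16],[36,11],[38,16],[39,4],[41,0]]
[[8,16],[15,19],[19,16],[22,0],[26,16],[36,11],[38,16],[39,4],[41,0]]
[[8,16],[15,19],[19,16],[22,0],[26,16],[36,11],[38,16],[39,19],[43,0]]
[[8,16],[15,19],[19,16],[22,0],[26,16],[36,11],[38,16],[39,19],[43,0]]
[[8,16],[15,19],[19,16],[22,0],[26,16],[36,11],[38,19],[43,0]]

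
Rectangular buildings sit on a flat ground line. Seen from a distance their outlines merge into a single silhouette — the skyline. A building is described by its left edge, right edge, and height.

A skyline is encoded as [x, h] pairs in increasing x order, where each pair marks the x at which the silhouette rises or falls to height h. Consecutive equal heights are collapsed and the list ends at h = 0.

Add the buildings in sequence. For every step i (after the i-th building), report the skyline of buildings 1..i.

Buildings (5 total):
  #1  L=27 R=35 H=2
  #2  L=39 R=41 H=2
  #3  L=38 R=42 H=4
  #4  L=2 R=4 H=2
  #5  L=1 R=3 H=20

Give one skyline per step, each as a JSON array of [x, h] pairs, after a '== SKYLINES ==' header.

== SKYLINES ==
[[27,2],[35,0]]
[[27,2],[35,0],[39,2],[41,0]]
[[27,2],[35,0],[38,4],[42,0]]
[[2,2],[4,0],[27,2],[35,0],[38,4],[42,0]]
[[1,20],[3,2],[4,0],[27,2],[35,0],[38,4],[42,0]]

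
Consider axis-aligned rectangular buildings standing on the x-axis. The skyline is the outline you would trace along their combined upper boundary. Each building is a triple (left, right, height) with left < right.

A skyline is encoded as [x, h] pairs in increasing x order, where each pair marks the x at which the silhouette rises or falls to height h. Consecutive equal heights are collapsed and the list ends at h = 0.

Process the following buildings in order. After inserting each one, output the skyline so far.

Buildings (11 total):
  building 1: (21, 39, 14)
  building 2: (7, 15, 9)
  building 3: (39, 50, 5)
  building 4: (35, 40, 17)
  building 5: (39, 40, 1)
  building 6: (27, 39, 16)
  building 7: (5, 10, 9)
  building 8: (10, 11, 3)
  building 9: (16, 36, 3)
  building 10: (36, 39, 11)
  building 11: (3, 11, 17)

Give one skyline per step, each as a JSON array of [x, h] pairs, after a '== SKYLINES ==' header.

== SKYLINES ==
[[21,14],[39,0]]
[[7,9],[15,0],[21,14],[39,0]]
[[7,9],[15,0],[21,14],[39,5],[50,0]]
[[7,9],[15,0],[21,14],[35,17],[40,5],[50,0]]
[[7,9],[15,0],[21,14],[35,17],[40,5],[50,0]]
[[7,9],[15,0],[21,14],[27,16],[35,17],[40,5],[50,0]]
[[5,9],[15,0],[21,14],[27,16],[35,17],[40,5],[50,0]]
[[5,9],[15,0],[21,14],[27,16],[35,17],[40,5],[50,0]]
[[5,9],[15,0],[16,3],[21,14],[27,16],[35,17],[40,5],[50,0]]
[[5,9],[15,0],[16,3],[21,14],[27,16],[35,17],[40,5],[50,0]]
[[3,17],[11,9],[15,0],[16,3],[21,14],[27,16],[35,17],[40,5],[50,0]]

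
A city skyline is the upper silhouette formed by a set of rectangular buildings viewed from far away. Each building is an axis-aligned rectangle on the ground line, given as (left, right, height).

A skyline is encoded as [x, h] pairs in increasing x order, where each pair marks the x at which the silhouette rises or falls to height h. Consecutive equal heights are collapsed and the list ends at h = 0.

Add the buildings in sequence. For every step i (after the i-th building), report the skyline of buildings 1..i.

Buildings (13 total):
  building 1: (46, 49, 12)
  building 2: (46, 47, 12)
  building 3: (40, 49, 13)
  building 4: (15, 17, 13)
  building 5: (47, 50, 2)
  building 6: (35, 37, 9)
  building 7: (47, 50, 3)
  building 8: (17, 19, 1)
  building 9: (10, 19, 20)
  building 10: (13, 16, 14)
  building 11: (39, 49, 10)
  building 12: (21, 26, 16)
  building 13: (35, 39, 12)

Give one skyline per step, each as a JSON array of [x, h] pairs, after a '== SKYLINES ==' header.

== SKYLINES ==
[[46,12],[49,0]]
[[46,12],[49,0]]
[[40,13],[49,0]]
[[15,13],[17,0],[40,13],[49,0]]
[[15,13],[17,0],[40,13],[49,2],[50,0]]
[[15,13],[17,0],[35,9],[37,0],[40,13],[49,2],[50,0]]
[[15,13],[17,0],[35,9],[37,0],[40,13],[49,3],[50,0]]
[[15,13],[17,1],[19,0],[35,9],[37,0],[40,13],[49,3],[50,0]]
[[10,20],[19,0],[35,9],[37,0],[40,13],[49,3],[50,0]]
[[10,20],[19,0],[35,9],[37,0],[40,13],[49,3],[50,0]]
[[10,20],[19,0],[35,9],[37,0],[39,10],[40,13],[49,3],[50,0]]
[[10,20],[19,0],[21,16],[26,0],[35,9],[37,0],[39,10],[40,13],[49,3],[50,0]]
[[10,20],[19,0],[21,16],[26,0],[35,12],[39,10],[40,13],[49,3],[50,0]]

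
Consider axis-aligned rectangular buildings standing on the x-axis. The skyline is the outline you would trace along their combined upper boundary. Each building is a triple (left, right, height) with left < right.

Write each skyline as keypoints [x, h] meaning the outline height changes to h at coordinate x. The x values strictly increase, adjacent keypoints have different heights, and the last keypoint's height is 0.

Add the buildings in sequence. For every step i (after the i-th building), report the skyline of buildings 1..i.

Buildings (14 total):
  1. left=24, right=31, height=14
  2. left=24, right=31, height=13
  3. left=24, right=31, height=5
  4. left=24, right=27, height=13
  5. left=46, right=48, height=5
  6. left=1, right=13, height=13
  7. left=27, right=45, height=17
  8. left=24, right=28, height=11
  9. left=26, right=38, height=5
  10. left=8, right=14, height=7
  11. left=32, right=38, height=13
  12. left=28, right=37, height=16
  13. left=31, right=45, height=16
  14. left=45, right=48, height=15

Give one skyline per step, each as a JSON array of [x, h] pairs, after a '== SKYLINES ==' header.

== SKYLINES ==
[[24,14],[31,0]]
[[24,14],[31,0]]
[[24,14],[31,0]]
[[24,14],[31,0]]
[[24,14],[31,0],[46,5],[48,0]]
[[1,13],[13,0],[24,14],[31,0],[46,5],[48,0]]
[[1,13],[13,0],[24,14],[27,17],[45,0],[46,5],[48,0]]
[[1,13],[13,0],[24,14],[27,17],[45,0],[46,5],[48,0]]
[[1,13],[13,0],[24,14],[27,17],[45,0],[46,5],[48,0]]
[[1,13],[13,7],[14,0],[24,14],[27,17],[45,0],[46,5],[48,0]]
[[1,13],[13,7],[14,0],[24,14],[27,17],[45,0],[46,5],[48,0]]
[[1,13],[13,7],[14,0],[24,14],[27,17],[45,0],[46,5],[48,0]]
[[1,13],[13,7],[14,0],[24,14],[27,17],[45,0],[46,5],[48,0]]
[[1,13],[13,7],[14,0],[24,14],[27,17],[45,15],[48,0]]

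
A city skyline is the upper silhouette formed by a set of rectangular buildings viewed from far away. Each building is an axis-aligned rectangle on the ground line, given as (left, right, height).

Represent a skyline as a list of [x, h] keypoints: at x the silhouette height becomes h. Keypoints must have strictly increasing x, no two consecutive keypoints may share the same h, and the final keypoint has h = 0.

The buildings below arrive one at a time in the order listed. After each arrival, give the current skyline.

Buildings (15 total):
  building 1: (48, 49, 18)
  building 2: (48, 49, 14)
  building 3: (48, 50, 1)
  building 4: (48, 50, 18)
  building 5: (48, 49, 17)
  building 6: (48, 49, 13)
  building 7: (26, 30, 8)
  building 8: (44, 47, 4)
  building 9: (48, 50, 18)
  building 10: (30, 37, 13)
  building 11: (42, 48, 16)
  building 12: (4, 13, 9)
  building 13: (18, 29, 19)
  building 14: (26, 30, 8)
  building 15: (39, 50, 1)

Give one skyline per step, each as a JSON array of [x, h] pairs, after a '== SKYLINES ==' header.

== SKYLINES ==
[[48,18],[49,0]]
[[48,18],[49,0]]
[[48,18],[49,1],[50,0]]
[[48,18],[50,0]]
[[48,18],[50,0]]
[[48,18],[50,0]]
[[26,8],[30,0],[48,18],[50,0]]
[[26,8],[30,0],[44,4],[47,0],[48,18],[50,0]]
[[26,8],[30,0],[44,4],[47,0],[48,18],[50,0]]
[[26,8],[30,13],[37,0],[44,4],[47,0],[48,18],[50,0]]
[[26,8],[30,13],[37,0],[42,16],[48,18],[50,0]]
[[4,9],[13,0],[26,8],[30,13],[37,0],[42,16],[48,18],[50,0]]
[[4,9],[13,0],[18,19],[29,8],[30,13],[37,0],[42,16],[48,18],[50,0]]
[[4,9],[13,0],[18,19],[29,8],[30,13],[37,0],[42,16],[48,18],[50,0]]
[[4,9],[13,0],[18,19],[29,8],[30,13],[37,0],[39,1],[42,16],[48,18],[50,0]]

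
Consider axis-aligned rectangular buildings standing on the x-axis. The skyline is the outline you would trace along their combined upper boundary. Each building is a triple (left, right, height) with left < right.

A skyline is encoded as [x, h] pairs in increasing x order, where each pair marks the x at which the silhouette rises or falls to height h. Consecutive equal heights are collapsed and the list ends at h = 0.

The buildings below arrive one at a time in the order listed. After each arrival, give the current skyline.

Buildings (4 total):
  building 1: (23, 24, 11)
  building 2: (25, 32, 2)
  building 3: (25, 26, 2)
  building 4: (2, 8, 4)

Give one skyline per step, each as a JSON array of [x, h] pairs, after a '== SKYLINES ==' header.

== SKYLINES ==
[[23,11],[24,0]]
[[23,11],[24,0],[25,2],[32,0]]
[[23,11],[24,0],[25,2],[32,0]]
[[2,4],[8,0],[23,11],[24,0],[25,2],[32,0]]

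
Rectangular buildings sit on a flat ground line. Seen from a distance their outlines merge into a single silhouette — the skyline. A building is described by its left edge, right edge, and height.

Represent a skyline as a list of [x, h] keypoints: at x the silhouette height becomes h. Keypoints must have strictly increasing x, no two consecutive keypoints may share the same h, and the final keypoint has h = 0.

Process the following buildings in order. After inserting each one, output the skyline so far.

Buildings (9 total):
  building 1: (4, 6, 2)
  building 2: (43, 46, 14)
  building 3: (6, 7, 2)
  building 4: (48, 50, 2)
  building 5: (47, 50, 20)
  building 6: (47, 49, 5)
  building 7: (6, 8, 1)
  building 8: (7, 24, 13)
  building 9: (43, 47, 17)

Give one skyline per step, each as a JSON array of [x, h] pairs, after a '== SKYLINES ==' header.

== SKYLINES ==
[[4,2],[6,0]]
[[4,2],[6,0],[43,14],[46,0]]
[[4,2],[7,0],[43,14],[46,0]]
[[4,2],[7,0],[43,14],[46,0],[48,2],[50,0]]
[[4,2],[7,0],[43,14],[46,0],[47,20],[50,0]]
[[4,2],[7,0],[43,14],[46,0],[47,20],[50,0]]
[[4,2],[7,1],[8,0],[43,14],[46,0],[47,20],[50,0]]
[[4,2],[7,13],[24,0],[43,14],[46,0],[47,20],[50,0]]
[[4,2],[7,13],[24,0],[43,17],[47,20],[50,0]]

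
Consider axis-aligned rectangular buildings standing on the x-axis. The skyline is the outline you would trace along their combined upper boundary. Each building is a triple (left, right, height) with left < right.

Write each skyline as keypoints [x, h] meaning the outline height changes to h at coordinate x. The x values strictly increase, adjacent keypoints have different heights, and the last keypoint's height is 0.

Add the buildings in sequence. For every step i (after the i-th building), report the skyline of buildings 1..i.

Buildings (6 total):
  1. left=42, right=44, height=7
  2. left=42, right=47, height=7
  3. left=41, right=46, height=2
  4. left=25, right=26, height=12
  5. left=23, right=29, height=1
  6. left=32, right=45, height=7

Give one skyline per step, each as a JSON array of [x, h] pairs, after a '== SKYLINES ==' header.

== SKYLINES ==
[[42,7],[44,0]]
[[42,7],[47,0]]
[[41,2],[42,7],[47,0]]
[[25,12],[26,0],[41,2],[42,7],[47,0]]
[[23,1],[25,12],[26,1],[29,0],[41,2],[42,7],[47,0]]
[[23,1],[25,12],[26,1],[29,0],[32,7],[47,0]]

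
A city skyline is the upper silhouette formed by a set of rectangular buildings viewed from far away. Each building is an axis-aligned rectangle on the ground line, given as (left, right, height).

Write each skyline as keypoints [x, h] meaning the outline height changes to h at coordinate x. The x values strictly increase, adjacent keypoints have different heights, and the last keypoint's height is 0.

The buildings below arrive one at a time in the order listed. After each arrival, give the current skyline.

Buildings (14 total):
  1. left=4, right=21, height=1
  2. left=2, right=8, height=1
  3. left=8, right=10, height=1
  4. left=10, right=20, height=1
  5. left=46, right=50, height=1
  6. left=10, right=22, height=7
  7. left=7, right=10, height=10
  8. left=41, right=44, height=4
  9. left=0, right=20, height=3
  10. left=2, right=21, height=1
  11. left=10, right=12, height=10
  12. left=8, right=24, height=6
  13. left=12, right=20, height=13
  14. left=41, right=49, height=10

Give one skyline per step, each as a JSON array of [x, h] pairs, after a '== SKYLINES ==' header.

== SKYLINES ==
[[4,1],[21,0]]
[[2,1],[21,0]]
[[2,1],[21,0]]
[[2,1],[21,0]]
[[2,1],[21,0],[46,1],[50,0]]
[[2,1],[10,7],[22,0],[46,1],[50,0]]
[[2,1],[7,10],[10,7],[22,0],[46,1],[50,0]]
[[2,1],[7,10],[10,7],[22,0],[41,4],[44,0],[46,1],[50,0]]
[[0,3],[7,10],[10,7],[22,0],[41,4],[44,0],[46,1],[50,0]]
[[0,3],[7,10],[10,7],[22,0],[41,4],[44,0],[46,1],[50,0]]
[[0,3],[7,10],[12,7],[22,0],[41,4],[44,0],[46,1],[50,0]]
[[0,3],[7,10],[12,7],[22,6],[24,0],[41,4],[44,0],[46,1],[50,0]]
[[0,3],[7,10],[12,13],[20,7],[22,6],[24,0],[41,4],[44,0],[46,1],[50,0]]
[[0,3],[7,10],[12,13],[20,7],[22,6],[24,0],[41,10],[49,1],[50,0]]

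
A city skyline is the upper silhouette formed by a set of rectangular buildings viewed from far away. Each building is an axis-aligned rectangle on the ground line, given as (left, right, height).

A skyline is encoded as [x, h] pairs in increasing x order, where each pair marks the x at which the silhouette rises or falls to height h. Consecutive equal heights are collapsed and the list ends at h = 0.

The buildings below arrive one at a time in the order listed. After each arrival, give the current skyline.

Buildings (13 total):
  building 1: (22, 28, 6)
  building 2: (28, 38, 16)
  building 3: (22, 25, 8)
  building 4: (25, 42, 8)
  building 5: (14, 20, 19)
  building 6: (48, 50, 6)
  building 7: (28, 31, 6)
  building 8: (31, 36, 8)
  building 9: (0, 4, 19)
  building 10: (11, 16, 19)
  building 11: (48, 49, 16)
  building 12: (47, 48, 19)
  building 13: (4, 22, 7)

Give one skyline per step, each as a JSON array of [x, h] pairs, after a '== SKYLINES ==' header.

== SKYLINES ==
[[22,6],[28,0]]
[[22,6],[28,16],[38,0]]
[[22,8],[25,6],[28,16],[38,0]]
[[22,8],[28,16],[38,8],[42,0]]
[[14,19],[20,0],[22,8],[28,16],[38,8],[42,0]]
[[14,19],[20,0],[22,8],[28,16],[38,8],[42,0],[48,6],[50,0]]
[[14,19],[20,0],[22,8],[28,16],[38,8],[42,0],[48,6],[50,0]]
[[14,19],[20,0],[22,8],[28,16],[38,8],[42,0],[48,6],[50,0]]
[[0,19],[4,0],[14,19],[20,0],[22,8],[28,16],[38,8],[42,0],[48,6],[50,0]]
[[0,19],[4,0],[11,19],[20,0],[22,8],[28,16],[38,8],[42,0],[48,6],[50,0]]
[[0,19],[4,0],[11,19],[20,0],[22,8],[28,16],[38,8],[42,0],[48,16],[49,6],[50,0]]
[[0,19],[4,0],[11,19],[20,0],[22,8],[28,16],[38,8],[42,0],[47,19],[48,16],[49,6],[50,0]]
[[0,19],[4,7],[11,19],[20,7],[22,8],[28,16],[38,8],[42,0],[47,19],[48,16],[49,6],[50,0]]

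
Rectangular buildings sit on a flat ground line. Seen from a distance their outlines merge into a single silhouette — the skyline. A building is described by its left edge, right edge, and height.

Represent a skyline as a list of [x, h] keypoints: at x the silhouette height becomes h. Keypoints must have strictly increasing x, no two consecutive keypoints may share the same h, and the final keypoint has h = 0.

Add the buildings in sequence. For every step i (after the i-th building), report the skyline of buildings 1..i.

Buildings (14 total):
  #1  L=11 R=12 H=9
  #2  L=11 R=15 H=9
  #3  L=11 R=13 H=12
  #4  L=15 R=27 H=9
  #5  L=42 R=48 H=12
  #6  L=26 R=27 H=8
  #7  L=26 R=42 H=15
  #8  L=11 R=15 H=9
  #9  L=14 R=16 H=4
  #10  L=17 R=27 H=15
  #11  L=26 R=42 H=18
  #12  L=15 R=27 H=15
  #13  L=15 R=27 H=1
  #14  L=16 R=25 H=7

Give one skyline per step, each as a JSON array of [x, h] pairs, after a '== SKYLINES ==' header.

== SKYLINES ==
[[11,9],[12,0]]
[[11,9],[15,0]]
[[11,12],[13,9],[15,0]]
[[11,12],[13,9],[27,0]]
[[11,12],[13,9],[27,0],[42,12],[48,0]]
[[11,12],[13,9],[27,0],[42,12],[48,0]]
[[11,12],[13,9],[26,15],[42,12],[48,0]]
[[11,12],[13,9],[26,15],[42,12],[48,0]]
[[11,12],[13,9],[26,15],[42,12],[48,0]]
[[11,12],[13,9],[17,15],[42,12],[48,0]]
[[11,12],[13,9],[17,15],[26,18],[42,12],[48,0]]
[[11,12],[13,9],[15,15],[26,18],[42,12],[48,0]]
[[11,12],[13,9],[15,15],[26,18],[42,12],[48,0]]
[[11,12],[13,9],[15,15],[26,18],[42,12],[48,0]]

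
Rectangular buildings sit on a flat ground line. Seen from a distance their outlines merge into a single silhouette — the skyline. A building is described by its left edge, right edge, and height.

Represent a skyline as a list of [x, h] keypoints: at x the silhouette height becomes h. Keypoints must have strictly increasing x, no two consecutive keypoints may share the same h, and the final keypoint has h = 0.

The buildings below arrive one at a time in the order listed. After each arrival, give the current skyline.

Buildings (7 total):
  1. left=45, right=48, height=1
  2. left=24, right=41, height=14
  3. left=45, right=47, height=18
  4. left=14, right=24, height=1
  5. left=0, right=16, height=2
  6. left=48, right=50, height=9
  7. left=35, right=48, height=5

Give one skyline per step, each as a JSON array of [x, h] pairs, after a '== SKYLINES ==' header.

== SKYLINES ==
[[45,1],[48,0]]
[[24,14],[41,0],[45,1],[48,0]]
[[24,14],[41,0],[45,18],[47,1],[48,0]]
[[14,1],[24,14],[41,0],[45,18],[47,1],[48,0]]
[[0,2],[16,1],[24,14],[41,0],[45,18],[47,1],[48,0]]
[[0,2],[16,1],[24,14],[41,0],[45,18],[47,1],[48,9],[50,0]]
[[0,2],[16,1],[24,14],[41,5],[45,18],[47,5],[48,9],[50,0]]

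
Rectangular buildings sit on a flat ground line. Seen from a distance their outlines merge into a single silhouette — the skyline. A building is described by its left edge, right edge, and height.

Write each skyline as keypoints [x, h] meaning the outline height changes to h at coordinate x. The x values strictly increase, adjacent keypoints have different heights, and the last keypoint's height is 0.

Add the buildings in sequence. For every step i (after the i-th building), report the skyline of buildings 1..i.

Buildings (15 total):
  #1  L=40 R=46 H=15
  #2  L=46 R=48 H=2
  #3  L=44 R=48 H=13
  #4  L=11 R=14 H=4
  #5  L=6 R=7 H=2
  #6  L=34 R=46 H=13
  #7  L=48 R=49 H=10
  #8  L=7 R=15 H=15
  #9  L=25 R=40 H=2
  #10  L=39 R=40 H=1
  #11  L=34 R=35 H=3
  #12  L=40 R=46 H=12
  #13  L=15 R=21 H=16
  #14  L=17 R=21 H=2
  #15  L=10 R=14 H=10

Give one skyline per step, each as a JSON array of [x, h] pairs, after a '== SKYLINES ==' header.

== SKYLINES ==
[[40,15],[46,0]]
[[40,15],[46,2],[48,0]]
[[40,15],[46,13],[48,0]]
[[11,4],[14,0],[40,15],[46,13],[48,0]]
[[6,2],[7,0],[11,4],[14,0],[40,15],[46,13],[48,0]]
[[6,2],[7,0],[11,4],[14,0],[34,13],[40,15],[46,13],[48,0]]
[[6,2],[7,0],[11,4],[14,0],[34,13],[40,15],[46,13],[48,10],[49,0]]
[[6,2],[7,15],[15,0],[34,13],[40,15],[46,13],[48,10],[49,0]]
[[6,2],[7,15],[15,0],[25,2],[34,13],[40,15],[46,13],[48,10],[49,0]]
[[6,2],[7,15],[15,0],[25,2],[34,13],[40,15],[46,13],[48,10],[49,0]]
[[6,2],[7,15],[15,0],[25,2],[34,13],[40,15],[46,13],[48,10],[49,0]]
[[6,2],[7,15],[15,0],[25,2],[34,13],[40,15],[46,13],[48,10],[49,0]]
[[6,2],[7,15],[15,16],[21,0],[25,2],[34,13],[40,15],[46,13],[48,10],[49,0]]
[[6,2],[7,15],[15,16],[21,0],[25,2],[34,13],[40,15],[46,13],[48,10],[49,0]]
[[6,2],[7,15],[15,16],[21,0],[25,2],[34,13],[40,15],[46,13],[48,10],[49,0]]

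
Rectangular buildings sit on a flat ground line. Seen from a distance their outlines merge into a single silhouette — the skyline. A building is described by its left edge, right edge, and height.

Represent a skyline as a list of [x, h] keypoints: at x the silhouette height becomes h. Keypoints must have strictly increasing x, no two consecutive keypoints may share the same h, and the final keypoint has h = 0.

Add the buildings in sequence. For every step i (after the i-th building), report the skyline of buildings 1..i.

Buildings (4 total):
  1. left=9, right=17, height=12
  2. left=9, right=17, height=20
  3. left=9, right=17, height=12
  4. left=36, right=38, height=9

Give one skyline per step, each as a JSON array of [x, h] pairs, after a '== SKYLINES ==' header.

== SKYLINES ==
[[9,12],[17,0]]
[[9,20],[17,0]]
[[9,20],[17,0]]
[[9,20],[17,0],[36,9],[38,0]]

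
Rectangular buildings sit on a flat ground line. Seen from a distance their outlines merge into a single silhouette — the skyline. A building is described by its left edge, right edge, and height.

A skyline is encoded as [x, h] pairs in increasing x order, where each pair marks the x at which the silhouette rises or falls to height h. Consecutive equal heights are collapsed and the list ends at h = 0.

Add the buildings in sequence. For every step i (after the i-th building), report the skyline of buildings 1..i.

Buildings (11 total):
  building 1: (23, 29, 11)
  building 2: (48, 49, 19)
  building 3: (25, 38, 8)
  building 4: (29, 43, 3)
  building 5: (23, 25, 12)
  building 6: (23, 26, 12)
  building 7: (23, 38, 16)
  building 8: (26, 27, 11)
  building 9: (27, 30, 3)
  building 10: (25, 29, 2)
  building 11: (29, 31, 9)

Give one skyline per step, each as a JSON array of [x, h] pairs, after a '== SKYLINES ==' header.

== SKYLINES ==
[[23,11],[29,0]]
[[23,11],[29,0],[48,19],[49,0]]
[[23,11],[29,8],[38,0],[48,19],[49,0]]
[[23,11],[29,8],[38,3],[43,0],[48,19],[49,0]]
[[23,12],[25,11],[29,8],[38,3],[43,0],[48,19],[49,0]]
[[23,12],[26,11],[29,8],[38,3],[43,0],[48,19],[49,0]]
[[23,16],[38,3],[43,0],[48,19],[49,0]]
[[23,16],[38,3],[43,0],[48,19],[49,0]]
[[23,16],[38,3],[43,0],[48,19],[49,0]]
[[23,16],[38,3],[43,0],[48,19],[49,0]]
[[23,16],[38,3],[43,0],[48,19],[49,0]]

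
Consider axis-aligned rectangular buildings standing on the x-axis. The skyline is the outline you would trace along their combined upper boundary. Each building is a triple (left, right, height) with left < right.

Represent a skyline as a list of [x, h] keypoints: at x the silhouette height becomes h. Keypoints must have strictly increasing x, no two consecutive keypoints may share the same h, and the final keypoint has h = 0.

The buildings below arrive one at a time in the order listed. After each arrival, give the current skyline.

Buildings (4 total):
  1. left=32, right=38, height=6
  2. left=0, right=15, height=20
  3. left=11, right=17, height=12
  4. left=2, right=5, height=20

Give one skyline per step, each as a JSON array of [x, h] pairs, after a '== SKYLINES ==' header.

== SKYLINES ==
[[32,6],[38,0]]
[[0,20],[15,0],[32,6],[38,0]]
[[0,20],[15,12],[17,0],[32,6],[38,0]]
[[0,20],[15,12],[17,0],[32,6],[38,0]]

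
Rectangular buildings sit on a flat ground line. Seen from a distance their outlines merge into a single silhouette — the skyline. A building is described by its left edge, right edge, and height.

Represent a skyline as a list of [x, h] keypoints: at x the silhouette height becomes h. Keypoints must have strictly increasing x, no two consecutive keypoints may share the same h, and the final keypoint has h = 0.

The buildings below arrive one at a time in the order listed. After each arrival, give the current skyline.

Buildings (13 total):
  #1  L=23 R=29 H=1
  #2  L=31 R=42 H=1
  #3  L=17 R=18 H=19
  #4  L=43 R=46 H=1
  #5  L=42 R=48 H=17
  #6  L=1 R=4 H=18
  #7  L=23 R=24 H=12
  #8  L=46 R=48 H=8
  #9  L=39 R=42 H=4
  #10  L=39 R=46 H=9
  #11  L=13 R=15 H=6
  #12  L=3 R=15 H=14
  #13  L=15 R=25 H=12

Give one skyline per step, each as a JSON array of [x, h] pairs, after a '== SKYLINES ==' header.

== SKYLINES ==
[[23,1],[29,0]]
[[23,1],[29,0],[31,1],[42,0]]
[[17,19],[18,0],[23,1],[29,0],[31,1],[42,0]]
[[17,19],[18,0],[23,1],[29,0],[31,1],[42,0],[43,1],[46,0]]
[[17,19],[18,0],[23,1],[29,0],[31,1],[42,17],[48,0]]
[[1,18],[4,0],[17,19],[18,0],[23,1],[29,0],[31,1],[42,17],[48,0]]
[[1,18],[4,0],[17,19],[18,0],[23,12],[24,1],[29,0],[31,1],[42,17],[48,0]]
[[1,18],[4,0],[17,19],[18,0],[23,12],[24,1],[29,0],[31,1],[42,17],[48,0]]
[[1,18],[4,0],[17,19],[18,0],[23,12],[24,1],[29,0],[31,1],[39,4],[42,17],[48,0]]
[[1,18],[4,0],[17,19],[18,0],[23,12],[24,1],[29,0],[31,1],[39,9],[42,17],[48,0]]
[[1,18],[4,0],[13,6],[15,0],[17,19],[18,0],[23,12],[24,1],[29,0],[31,1],[39,9],[42,17],[48,0]]
[[1,18],[4,14],[15,0],[17,19],[18,0],[23,12],[24,1],[29,0],[31,1],[39,9],[42,17],[48,0]]
[[1,18],[4,14],[15,12],[17,19],[18,12],[25,1],[29,0],[31,1],[39,9],[42,17],[48,0]]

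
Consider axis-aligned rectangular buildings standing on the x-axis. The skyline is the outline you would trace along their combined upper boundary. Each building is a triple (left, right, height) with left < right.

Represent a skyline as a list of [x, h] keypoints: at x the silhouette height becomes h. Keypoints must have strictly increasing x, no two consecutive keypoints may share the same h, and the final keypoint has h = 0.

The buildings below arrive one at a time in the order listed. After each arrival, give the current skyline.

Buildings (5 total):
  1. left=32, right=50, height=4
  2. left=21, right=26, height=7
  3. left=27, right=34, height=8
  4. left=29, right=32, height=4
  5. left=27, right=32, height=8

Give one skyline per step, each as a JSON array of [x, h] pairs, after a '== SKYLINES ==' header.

== SKYLINES ==
[[32,4],[50,0]]
[[21,7],[26,0],[32,4],[50,0]]
[[21,7],[26,0],[27,8],[34,4],[50,0]]
[[21,7],[26,0],[27,8],[34,4],[50,0]]
[[21,7],[26,0],[27,8],[34,4],[50,0]]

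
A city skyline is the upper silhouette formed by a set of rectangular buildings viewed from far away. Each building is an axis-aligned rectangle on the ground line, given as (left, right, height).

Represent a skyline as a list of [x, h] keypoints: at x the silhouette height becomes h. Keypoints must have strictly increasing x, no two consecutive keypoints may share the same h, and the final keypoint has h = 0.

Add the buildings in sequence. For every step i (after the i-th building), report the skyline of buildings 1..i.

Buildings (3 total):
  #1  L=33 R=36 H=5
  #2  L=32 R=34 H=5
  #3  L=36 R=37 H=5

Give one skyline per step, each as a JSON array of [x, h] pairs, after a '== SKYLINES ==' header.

== SKYLINES ==
[[33,5],[36,0]]
[[32,5],[36,0]]
[[32,5],[37,0]]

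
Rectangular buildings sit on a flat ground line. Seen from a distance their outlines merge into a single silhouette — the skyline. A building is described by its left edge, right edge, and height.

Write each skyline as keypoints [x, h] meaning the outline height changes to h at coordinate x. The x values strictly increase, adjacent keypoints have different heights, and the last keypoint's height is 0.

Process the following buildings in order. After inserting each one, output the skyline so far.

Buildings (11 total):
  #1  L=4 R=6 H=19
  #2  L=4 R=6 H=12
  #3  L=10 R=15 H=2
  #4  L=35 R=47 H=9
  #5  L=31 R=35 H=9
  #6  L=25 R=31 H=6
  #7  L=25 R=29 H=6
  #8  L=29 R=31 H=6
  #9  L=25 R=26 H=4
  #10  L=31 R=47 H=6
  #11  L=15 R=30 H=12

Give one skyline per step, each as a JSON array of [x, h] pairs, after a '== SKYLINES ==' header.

== SKYLINES ==
[[4,19],[6,0]]
[[4,19],[6,0]]
[[4,19],[6,0],[10,2],[15,0]]
[[4,19],[6,0],[10,2],[15,0],[35,9],[47,0]]
[[4,19],[6,0],[10,2],[15,0],[31,9],[47,0]]
[[4,19],[6,0],[10,2],[15,0],[25,6],[31,9],[47,0]]
[[4,19],[6,0],[10,2],[15,0],[25,6],[31,9],[47,0]]
[[4,19],[6,0],[10,2],[15,0],[25,6],[31,9],[47,0]]
[[4,19],[6,0],[10,2],[15,0],[25,6],[31,9],[47,0]]
[[4,19],[6,0],[10,2],[15,0],[25,6],[31,9],[47,0]]
[[4,19],[6,0],[10,2],[15,12],[30,6],[31,9],[47,0]]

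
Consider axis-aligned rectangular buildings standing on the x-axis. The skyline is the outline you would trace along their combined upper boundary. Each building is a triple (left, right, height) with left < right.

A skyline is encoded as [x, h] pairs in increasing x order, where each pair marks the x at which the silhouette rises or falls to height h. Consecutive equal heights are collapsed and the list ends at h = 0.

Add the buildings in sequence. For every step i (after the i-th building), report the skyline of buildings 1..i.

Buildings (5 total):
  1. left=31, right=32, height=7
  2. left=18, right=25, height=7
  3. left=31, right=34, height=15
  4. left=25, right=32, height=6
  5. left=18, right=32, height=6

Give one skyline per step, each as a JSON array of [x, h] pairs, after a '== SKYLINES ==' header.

== SKYLINES ==
[[31,7],[32,0]]
[[18,7],[25,0],[31,7],[32,0]]
[[18,7],[25,0],[31,15],[34,0]]
[[18,7],[25,6],[31,15],[34,0]]
[[18,7],[25,6],[31,15],[34,0]]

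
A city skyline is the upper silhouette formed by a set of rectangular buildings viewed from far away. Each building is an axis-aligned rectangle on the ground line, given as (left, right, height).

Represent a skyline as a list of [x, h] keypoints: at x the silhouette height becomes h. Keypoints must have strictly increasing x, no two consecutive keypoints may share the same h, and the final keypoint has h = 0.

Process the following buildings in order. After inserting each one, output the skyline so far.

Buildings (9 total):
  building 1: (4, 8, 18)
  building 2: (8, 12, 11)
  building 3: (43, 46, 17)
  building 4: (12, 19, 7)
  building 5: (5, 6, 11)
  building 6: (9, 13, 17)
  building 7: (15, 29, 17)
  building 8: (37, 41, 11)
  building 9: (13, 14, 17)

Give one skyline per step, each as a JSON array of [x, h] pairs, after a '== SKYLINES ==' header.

== SKYLINES ==
[[4,18],[8,0]]
[[4,18],[8,11],[12,0]]
[[4,18],[8,11],[12,0],[43,17],[46,0]]
[[4,18],[8,11],[12,7],[19,0],[43,17],[46,0]]
[[4,18],[8,11],[12,7],[19,0],[43,17],[46,0]]
[[4,18],[8,11],[9,17],[13,7],[19,0],[43,17],[46,0]]
[[4,18],[8,11],[9,17],[13,7],[15,17],[29,0],[43,17],[46,0]]
[[4,18],[8,11],[9,17],[13,7],[15,17],[29,0],[37,11],[41,0],[43,17],[46,0]]
[[4,18],[8,11],[9,17],[14,7],[15,17],[29,0],[37,11],[41,0],[43,17],[46,0]]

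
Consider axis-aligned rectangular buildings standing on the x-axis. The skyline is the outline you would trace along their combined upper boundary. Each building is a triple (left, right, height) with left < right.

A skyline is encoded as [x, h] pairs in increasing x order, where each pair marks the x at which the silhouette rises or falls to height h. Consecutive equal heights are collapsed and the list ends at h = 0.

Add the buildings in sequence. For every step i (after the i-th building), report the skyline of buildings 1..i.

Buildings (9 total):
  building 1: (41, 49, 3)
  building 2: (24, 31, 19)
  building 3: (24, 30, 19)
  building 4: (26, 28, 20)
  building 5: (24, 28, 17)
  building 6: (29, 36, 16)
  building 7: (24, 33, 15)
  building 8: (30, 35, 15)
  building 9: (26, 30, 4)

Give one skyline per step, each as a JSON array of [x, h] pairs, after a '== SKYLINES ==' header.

== SKYLINES ==
[[41,3],[49,0]]
[[24,19],[31,0],[41,3],[49,0]]
[[24,19],[31,0],[41,3],[49,0]]
[[24,19],[26,20],[28,19],[31,0],[41,3],[49,0]]
[[24,19],[26,20],[28,19],[31,0],[41,3],[49,0]]
[[24,19],[26,20],[28,19],[31,16],[36,0],[41,3],[49,0]]
[[24,19],[26,20],[28,19],[31,16],[36,0],[41,3],[49,0]]
[[24,19],[26,20],[28,19],[31,16],[36,0],[41,3],[49,0]]
[[24,19],[26,20],[28,19],[31,16],[36,0],[41,3],[49,0]]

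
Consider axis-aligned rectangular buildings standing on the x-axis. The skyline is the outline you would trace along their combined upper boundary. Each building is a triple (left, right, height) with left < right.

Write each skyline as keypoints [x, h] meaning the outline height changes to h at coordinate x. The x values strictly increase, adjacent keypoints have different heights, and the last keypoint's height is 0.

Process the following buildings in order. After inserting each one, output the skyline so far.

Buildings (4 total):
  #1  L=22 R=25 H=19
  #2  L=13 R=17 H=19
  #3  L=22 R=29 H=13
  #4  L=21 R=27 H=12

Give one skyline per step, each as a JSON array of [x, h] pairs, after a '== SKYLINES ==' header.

== SKYLINES ==
[[22,19],[25,0]]
[[13,19],[17,0],[22,19],[25,0]]
[[13,19],[17,0],[22,19],[25,13],[29,0]]
[[13,19],[17,0],[21,12],[22,19],[25,13],[29,0]]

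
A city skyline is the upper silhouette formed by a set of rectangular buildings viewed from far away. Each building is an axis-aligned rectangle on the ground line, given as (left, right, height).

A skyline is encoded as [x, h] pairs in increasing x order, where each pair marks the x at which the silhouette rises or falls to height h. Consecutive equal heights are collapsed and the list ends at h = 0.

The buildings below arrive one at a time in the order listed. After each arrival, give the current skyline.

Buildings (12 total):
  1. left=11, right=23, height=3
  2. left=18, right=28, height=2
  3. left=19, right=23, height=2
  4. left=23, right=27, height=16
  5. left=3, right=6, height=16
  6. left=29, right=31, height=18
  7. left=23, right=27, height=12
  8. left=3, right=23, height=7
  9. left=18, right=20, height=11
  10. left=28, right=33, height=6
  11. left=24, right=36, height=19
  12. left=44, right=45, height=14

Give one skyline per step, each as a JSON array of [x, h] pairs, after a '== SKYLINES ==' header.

== SKYLINES ==
[[11,3],[23,0]]
[[11,3],[23,2],[28,0]]
[[11,3],[23,2],[28,0]]
[[11,3],[23,16],[27,2],[28,0]]
[[3,16],[6,0],[11,3],[23,16],[27,2],[28,0]]
[[3,16],[6,0],[11,3],[23,16],[27,2],[28,0],[29,18],[31,0]]
[[3,16],[6,0],[11,3],[23,16],[27,2],[28,0],[29,18],[31,0]]
[[3,16],[6,7],[23,16],[27,2],[28,0],[29,18],[31,0]]
[[3,16],[6,7],[18,11],[20,7],[23,16],[27,2],[28,0],[29,18],[31,0]]
[[3,16],[6,7],[18,11],[20,7],[23,16],[27,2],[28,6],[29,18],[31,6],[33,0]]
[[3,16],[6,7],[18,11],[20,7],[23,16],[24,19],[36,0]]
[[3,16],[6,7],[18,11],[20,7],[23,16],[24,19],[36,0],[44,14],[45,0]]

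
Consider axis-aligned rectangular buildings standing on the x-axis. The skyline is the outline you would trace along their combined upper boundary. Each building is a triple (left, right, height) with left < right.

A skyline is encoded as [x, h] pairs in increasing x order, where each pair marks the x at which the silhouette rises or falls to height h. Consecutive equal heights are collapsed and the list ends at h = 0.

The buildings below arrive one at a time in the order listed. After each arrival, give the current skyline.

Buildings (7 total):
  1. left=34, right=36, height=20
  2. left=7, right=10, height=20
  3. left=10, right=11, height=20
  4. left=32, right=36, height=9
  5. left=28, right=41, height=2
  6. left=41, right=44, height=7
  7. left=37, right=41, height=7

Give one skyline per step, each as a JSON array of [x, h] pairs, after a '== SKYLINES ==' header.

== SKYLINES ==
[[34,20],[36,0]]
[[7,20],[10,0],[34,20],[36,0]]
[[7,20],[11,0],[34,20],[36,0]]
[[7,20],[11,0],[32,9],[34,20],[36,0]]
[[7,20],[11,0],[28,2],[32,9],[34,20],[36,2],[41,0]]
[[7,20],[11,0],[28,2],[32,9],[34,20],[36,2],[41,7],[44,0]]
[[7,20],[11,0],[28,2],[32,9],[34,20],[36,2],[37,7],[44,0]]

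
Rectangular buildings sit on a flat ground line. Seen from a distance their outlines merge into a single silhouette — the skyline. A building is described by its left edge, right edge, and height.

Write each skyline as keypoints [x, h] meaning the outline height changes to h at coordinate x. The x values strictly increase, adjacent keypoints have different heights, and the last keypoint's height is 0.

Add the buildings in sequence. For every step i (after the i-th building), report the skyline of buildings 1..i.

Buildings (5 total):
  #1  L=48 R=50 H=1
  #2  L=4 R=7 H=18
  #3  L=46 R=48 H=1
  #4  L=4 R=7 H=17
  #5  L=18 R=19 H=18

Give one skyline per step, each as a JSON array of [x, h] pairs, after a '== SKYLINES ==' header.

== SKYLINES ==
[[48,1],[50,0]]
[[4,18],[7,0],[48,1],[50,0]]
[[4,18],[7,0],[46,1],[50,0]]
[[4,18],[7,0],[46,1],[50,0]]
[[4,18],[7,0],[18,18],[19,0],[46,1],[50,0]]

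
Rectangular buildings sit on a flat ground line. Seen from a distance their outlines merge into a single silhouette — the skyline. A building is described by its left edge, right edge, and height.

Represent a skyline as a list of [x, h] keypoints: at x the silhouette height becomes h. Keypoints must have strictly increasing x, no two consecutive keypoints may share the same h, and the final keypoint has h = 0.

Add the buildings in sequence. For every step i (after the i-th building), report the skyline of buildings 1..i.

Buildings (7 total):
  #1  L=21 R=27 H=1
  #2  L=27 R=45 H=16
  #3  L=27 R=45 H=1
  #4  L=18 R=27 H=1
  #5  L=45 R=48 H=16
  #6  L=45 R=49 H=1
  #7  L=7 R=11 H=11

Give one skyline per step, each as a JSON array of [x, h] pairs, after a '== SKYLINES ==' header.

== SKYLINES ==
[[21,1],[27,0]]
[[21,1],[27,16],[45,0]]
[[21,1],[27,16],[45,0]]
[[18,1],[27,16],[45,0]]
[[18,1],[27,16],[48,0]]
[[18,1],[27,16],[48,1],[49,0]]
[[7,11],[11,0],[18,1],[27,16],[48,1],[49,0]]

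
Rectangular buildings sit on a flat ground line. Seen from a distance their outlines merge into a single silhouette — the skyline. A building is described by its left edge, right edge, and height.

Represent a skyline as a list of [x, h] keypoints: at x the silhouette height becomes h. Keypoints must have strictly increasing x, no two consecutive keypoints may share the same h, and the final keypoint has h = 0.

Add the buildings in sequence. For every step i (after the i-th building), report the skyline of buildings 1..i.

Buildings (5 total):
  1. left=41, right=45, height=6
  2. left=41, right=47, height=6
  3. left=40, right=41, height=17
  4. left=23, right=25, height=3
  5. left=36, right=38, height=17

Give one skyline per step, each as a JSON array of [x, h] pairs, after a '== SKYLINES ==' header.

== SKYLINES ==
[[41,6],[45,0]]
[[41,6],[47,0]]
[[40,17],[41,6],[47,0]]
[[23,3],[25,0],[40,17],[41,6],[47,0]]
[[23,3],[25,0],[36,17],[38,0],[40,17],[41,6],[47,0]]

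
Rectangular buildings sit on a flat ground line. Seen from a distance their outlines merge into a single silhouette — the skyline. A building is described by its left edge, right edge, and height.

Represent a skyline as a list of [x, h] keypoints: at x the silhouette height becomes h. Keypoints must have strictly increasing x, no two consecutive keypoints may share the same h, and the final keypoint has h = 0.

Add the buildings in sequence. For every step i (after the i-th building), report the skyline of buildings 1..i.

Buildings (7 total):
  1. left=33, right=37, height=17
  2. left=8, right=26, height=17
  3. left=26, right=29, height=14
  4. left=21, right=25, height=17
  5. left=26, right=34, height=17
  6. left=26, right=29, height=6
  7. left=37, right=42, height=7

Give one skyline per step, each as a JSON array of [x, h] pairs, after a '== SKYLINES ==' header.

== SKYLINES ==
[[33,17],[37,0]]
[[8,17],[26,0],[33,17],[37,0]]
[[8,17],[26,14],[29,0],[33,17],[37,0]]
[[8,17],[26,14],[29,0],[33,17],[37,0]]
[[8,17],[37,0]]
[[8,17],[37,0]]
[[8,17],[37,7],[42,0]]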